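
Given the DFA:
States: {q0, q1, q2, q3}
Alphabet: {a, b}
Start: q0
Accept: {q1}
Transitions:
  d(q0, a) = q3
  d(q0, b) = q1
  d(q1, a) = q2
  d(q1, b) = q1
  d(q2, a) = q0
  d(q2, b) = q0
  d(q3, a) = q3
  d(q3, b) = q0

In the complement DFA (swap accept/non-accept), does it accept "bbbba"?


Trace: q0 -> q1 -> q1 -> q1 -> q1 -> q2
Final: q2
Original accept: {q1}
Complement: q2 is not in original accept

Yes, complement accepts (original rejects)


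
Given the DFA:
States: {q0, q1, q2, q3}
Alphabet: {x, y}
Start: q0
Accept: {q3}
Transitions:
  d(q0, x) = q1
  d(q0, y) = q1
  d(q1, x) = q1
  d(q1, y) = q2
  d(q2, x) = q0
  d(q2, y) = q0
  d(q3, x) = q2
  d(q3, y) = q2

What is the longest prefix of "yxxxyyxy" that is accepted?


Run the DFA, marking each prefix where the state is accepting:
  "" -> q0 [reject]
  "y" -> q1 [reject]
  "yx" -> q1 [reject]
  "yxx" -> q1 [reject]
  "yxxx" -> q1 [reject]
  "yxxxy" -> q2 [reject]
  "yxxxyy" -> q0 [reject]
  "yxxxyyx" -> q1 [reject]
  "yxxxyyxy" -> q2 [reject]

No prefix is accepted


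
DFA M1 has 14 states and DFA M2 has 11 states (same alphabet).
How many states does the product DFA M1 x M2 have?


Product construction pairs every M1 state with every M2 state.
14 * 11 = 154

154


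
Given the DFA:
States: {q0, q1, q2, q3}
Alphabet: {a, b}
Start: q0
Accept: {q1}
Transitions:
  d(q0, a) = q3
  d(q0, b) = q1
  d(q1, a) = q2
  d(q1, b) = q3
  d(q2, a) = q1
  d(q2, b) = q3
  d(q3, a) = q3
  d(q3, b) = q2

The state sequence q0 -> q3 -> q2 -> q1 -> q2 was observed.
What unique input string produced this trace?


Trace back each transition to find the symbol:
  q0 --[a]--> q3
  q3 --[b]--> q2
  q2 --[a]--> q1
  q1 --[a]--> q2

"abaa"


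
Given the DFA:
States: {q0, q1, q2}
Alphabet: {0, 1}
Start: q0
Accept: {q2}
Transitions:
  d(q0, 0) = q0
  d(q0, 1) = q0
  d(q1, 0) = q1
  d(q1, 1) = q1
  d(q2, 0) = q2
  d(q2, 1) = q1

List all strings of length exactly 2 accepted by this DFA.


All strings of length 2: 4 total
Accepted: 0

None


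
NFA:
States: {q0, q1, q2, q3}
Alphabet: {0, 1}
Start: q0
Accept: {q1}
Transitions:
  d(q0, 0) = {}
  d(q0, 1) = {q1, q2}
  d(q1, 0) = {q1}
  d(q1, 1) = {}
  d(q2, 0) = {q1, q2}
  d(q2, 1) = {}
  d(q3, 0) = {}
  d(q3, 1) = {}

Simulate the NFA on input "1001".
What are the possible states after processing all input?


Start: {q0}
  --1--> {q1, q2}
  --0--> {q1, q2}
  --0--> {q1, q2}
  --1--> {}

{} (empty set, no valid transitions)


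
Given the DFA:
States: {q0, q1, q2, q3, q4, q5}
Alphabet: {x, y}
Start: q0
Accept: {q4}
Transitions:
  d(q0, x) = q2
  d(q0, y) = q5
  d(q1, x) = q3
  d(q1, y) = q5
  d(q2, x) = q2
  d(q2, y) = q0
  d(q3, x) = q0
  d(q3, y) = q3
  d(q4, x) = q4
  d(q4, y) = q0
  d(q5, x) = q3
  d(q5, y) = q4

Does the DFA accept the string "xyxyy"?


Trace: q0 -> q2 -> q0 -> q2 -> q0 -> q5
Final state: q5
Accept states: {q4}

No, rejected (final state q5 is not an accept state)


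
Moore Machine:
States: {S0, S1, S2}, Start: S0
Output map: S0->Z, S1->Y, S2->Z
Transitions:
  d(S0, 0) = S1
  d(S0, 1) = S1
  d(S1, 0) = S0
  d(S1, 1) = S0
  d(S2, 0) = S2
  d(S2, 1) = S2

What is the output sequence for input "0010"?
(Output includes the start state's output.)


Start: S0 (output Z)
  --0--> S1 (output Y)
  --0--> S0 (output Z)
  --1--> S1 (output Y)
  --0--> S0 (output Z)

"ZYZYZ"


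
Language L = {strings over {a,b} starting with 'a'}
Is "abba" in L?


first symbol = 'a'

Yes, "abba" is in L


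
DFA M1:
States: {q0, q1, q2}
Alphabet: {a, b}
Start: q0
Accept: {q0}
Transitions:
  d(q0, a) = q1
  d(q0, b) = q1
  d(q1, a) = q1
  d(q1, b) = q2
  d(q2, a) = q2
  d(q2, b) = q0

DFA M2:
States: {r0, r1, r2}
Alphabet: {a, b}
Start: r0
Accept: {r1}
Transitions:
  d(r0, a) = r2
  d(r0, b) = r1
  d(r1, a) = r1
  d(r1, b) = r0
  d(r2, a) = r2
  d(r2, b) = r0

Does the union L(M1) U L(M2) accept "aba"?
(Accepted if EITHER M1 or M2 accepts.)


M1: final=q2 accepted=False
M2: final=r2 accepted=False

No, union rejects (neither accepts)


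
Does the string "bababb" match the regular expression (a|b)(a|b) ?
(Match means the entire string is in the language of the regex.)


|string| = 6; first = 'b'; last = 'b'

No, "bababb" does not match (a|b)(a|b)


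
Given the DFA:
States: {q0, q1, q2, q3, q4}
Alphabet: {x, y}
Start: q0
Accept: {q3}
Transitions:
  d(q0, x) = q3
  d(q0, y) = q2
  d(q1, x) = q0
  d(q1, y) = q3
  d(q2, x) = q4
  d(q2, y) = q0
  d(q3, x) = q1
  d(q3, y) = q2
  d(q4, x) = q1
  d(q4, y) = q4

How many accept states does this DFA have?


Accept states listed: {q3}
Counting: q3(1)

1


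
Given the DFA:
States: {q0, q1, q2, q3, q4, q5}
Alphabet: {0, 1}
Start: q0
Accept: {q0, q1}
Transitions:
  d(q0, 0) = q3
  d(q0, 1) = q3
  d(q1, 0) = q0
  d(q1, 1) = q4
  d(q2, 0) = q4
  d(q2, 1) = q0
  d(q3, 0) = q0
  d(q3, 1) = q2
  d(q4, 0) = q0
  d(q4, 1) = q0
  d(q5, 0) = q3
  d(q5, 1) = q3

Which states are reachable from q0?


BFS from q0:
  layer 0: {q0}
  layer 1: {q3}
  layer 2: {q2}
  layer 3: {q4}

{q0, q2, q3, q4}


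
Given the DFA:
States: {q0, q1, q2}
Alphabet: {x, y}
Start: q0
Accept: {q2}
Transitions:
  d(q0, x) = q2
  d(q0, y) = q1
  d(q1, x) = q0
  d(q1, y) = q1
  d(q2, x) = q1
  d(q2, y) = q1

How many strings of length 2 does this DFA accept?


Enumerating all length-2 strings:
  "xx" -> q1 [reject]
  "xy" -> q1 [reject]
  "yx" -> q0 [reject]
  "yy" -> q1 [reject]

0 out of 4


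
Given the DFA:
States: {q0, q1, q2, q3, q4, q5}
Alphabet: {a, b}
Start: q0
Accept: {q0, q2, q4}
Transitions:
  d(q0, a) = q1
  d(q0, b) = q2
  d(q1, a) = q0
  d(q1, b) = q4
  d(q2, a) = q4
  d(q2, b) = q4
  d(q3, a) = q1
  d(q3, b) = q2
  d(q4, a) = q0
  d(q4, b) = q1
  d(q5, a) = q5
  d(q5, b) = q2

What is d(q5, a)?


Looking up transition d(q5, a)

q5


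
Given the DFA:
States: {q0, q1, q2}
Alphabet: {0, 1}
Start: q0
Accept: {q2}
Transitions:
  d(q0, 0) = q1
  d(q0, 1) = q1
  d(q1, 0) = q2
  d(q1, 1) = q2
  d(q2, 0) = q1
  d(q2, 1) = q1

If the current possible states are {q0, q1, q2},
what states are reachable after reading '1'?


Apply transition on '1' from each current state:
  d(q0, 1) = q1
  d(q1, 1) = q2
  d(q2, 1) = q1

{q1, q2}


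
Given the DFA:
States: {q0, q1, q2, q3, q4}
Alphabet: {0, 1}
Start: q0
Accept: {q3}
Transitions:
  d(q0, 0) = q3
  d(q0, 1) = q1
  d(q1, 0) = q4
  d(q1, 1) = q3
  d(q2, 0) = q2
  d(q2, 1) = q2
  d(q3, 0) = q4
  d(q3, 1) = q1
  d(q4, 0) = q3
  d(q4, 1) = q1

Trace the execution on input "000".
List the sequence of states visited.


Input: 000
d(q0, 0) = q3
d(q3, 0) = q4
d(q4, 0) = q3


q0 -> q3 -> q4 -> q3


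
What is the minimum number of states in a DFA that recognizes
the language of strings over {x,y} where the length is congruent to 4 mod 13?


States track (length) mod 13.
Need 13 states: one per remainder 0..12; accept = remainder 4.

13


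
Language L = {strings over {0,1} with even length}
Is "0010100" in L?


length = 7; 7 mod 2 = 1

No, "0010100" is not in L


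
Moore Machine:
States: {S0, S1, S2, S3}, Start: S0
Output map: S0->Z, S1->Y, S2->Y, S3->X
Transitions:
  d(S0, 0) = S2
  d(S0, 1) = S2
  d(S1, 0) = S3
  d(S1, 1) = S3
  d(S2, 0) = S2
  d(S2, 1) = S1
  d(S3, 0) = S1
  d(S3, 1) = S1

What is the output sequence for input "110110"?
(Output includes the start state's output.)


Start: S0 (output Z)
  --1--> S2 (output Y)
  --1--> S1 (output Y)
  --0--> S3 (output X)
  --1--> S1 (output Y)
  --1--> S3 (output X)
  --0--> S1 (output Y)

"ZYYXYXY"


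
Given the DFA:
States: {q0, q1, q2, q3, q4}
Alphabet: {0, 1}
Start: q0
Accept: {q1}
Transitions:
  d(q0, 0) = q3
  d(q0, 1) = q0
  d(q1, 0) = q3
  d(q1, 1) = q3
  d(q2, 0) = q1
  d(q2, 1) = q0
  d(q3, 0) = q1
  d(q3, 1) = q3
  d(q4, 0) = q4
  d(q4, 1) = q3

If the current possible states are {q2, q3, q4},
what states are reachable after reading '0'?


Apply transition on '0' from each current state:
  d(q2, 0) = q1
  d(q3, 0) = q1
  d(q4, 0) = q4

{q1, q4}


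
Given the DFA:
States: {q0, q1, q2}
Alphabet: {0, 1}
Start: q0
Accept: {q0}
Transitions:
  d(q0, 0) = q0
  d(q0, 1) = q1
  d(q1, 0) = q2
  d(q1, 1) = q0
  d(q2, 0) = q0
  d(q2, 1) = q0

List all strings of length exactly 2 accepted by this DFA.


All strings of length 2: 4 total
Accepted: 2

"00", "11"


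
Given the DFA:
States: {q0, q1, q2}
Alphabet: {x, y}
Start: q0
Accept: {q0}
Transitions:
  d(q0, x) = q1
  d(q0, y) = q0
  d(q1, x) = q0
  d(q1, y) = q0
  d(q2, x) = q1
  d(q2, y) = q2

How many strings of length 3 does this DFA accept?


Enumerating all length-3 strings:
  "xxx" -> q1 [reject]
  "xxy" -> q0 [accept]
  "xyx" -> q1 [reject]
  "xyy" -> q0 [accept]
  "yxx" -> q0 [accept]
  "yxy" -> q0 [accept]
  "yyx" -> q1 [reject]
  "yyy" -> q0 [accept]

5 out of 8


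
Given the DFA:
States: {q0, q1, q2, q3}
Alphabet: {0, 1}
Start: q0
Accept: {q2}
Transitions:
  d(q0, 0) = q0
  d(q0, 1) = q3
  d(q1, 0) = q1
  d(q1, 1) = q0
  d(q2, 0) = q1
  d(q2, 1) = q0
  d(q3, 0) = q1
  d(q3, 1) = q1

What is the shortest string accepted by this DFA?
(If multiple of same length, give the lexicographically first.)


BFS by string length (lex-first path to each state shown):
  len 0: q0<-""
  len 1: q0<-"0", q3<-"1"
  len 2: q0<-"00", q1<-"10", q3<-"01"
  len 3: q0<-"000", q1<-"010", q3<-"001"
  len 4: q0<-"0000", q1<-"0010", q3<-"0001"
  len 5: q0<-"00000", q1<-"00010", q3<-"00001"
  len 6: q0<-"000000", q1<-"000010", q3<-"000001"
  len 7: q0<-"0000000", q1<-"0000010", q3<-"0000001"
  len 8: q0<-"00000000", q1<-"00000010", q3<-"00000001"

No string accepted (empty language)


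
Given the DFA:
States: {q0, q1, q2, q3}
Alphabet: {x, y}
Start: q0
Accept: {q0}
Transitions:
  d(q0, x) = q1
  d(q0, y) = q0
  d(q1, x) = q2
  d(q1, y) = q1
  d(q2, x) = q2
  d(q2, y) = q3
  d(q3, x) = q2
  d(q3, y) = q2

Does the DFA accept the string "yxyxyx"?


Trace: q0 -> q0 -> q1 -> q1 -> q2 -> q3 -> q2
Final state: q2
Accept states: {q0}

No, rejected (final state q2 is not an accept state)


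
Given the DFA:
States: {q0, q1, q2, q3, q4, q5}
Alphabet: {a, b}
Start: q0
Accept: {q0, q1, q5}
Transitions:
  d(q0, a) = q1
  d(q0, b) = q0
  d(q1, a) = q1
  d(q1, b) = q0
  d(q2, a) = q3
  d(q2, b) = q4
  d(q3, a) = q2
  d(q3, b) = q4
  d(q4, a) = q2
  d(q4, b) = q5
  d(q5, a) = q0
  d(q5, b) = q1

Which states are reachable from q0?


BFS from q0:
  layer 0: {q0}
  layer 1: {q1}

{q0, q1}


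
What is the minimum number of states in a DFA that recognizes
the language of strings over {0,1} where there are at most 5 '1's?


States: count = 0, 1, ..., 5 (all accepting; 6 states), plus a dead state for count > 5.
Total: 6 + 1 = 7.

7


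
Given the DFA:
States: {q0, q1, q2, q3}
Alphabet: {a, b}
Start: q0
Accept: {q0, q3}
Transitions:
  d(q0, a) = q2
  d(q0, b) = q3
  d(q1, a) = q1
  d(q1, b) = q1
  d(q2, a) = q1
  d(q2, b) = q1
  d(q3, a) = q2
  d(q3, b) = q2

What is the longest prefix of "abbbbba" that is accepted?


Run the DFA, marking each prefix where the state is accepting:
  "" -> q0 [accept]
  "a" -> q2 [reject]
  "ab" -> q1 [reject]
  "abb" -> q1 [reject]
  "abbb" -> q1 [reject]
  "abbbb" -> q1 [reject]
  "abbbbb" -> q1 [reject]
  "abbbbba" -> q1 [reject]

""


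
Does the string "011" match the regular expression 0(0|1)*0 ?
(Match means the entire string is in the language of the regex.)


|string| = 3; first = '0'; last = '1'

No, "011" does not match 0(0|1)*0


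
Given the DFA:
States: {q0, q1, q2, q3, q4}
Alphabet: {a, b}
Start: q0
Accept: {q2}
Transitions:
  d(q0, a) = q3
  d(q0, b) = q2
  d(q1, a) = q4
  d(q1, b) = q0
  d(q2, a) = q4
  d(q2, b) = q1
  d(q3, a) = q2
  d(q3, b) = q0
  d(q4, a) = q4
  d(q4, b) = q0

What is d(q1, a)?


Looking up transition d(q1, a)

q4


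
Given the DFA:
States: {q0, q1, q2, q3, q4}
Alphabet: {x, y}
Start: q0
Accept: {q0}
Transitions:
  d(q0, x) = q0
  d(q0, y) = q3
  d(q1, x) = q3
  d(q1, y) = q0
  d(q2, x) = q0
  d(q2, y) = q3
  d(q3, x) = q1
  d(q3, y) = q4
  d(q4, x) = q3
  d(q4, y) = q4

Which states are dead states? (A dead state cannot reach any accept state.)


Forward reachability from each state:
  q0 -> reaches accept state q0 (live)
  q1 -> reaches accept state q0 (live)
  q2 -> reaches accept state q0 (live)
  q3 -> reaches accept state q0 (live)
  q4 -> reaches accept state q0 (live)

None (all states can reach an accept state)


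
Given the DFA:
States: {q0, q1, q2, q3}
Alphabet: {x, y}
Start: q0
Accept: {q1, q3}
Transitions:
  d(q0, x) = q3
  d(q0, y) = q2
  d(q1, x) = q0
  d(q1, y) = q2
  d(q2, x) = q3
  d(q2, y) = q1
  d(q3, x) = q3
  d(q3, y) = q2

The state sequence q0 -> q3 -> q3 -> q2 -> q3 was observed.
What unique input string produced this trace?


Trace back each transition to find the symbol:
  q0 --[x]--> q3
  q3 --[x]--> q3
  q3 --[y]--> q2
  q2 --[x]--> q3

"xxyx"


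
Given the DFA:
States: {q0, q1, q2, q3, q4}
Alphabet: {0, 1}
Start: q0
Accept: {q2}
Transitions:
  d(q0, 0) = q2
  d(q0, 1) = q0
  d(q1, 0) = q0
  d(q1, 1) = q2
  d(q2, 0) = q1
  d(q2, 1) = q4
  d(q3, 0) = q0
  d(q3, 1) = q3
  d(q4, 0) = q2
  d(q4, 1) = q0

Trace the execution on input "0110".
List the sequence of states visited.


Input: 0110
d(q0, 0) = q2
d(q2, 1) = q4
d(q4, 1) = q0
d(q0, 0) = q2


q0 -> q2 -> q4 -> q0 -> q2


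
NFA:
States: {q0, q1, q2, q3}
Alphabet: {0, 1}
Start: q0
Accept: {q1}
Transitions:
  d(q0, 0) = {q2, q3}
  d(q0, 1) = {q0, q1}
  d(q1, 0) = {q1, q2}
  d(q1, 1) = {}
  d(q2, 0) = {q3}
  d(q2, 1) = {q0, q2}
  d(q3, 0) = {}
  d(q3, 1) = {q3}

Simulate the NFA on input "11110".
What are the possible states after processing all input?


Start: {q0}
  --1--> {q0, q1}
  --1--> {q0, q1}
  --1--> {q0, q1}
  --1--> {q0, q1}
  --0--> {q1, q2, q3}

{q1, q2, q3}


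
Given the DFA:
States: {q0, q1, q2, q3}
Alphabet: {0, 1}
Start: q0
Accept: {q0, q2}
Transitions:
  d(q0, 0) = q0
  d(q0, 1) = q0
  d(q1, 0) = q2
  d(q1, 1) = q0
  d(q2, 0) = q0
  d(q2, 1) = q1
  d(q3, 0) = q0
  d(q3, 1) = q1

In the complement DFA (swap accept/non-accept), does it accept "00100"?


Trace: q0 -> q0 -> q0 -> q0 -> q0 -> q0
Final: q0
Original accept: {q0, q2}
Complement: q0 is in original accept

No, complement rejects (original accepts)


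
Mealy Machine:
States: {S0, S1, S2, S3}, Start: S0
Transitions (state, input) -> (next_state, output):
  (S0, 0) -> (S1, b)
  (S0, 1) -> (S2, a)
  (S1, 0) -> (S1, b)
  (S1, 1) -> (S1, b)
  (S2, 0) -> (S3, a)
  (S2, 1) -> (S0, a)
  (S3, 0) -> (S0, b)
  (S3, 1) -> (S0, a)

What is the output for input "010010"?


Step-by-step:
  (S0, 0) -> (S1, b)
  (S1, 1) -> (S1, b)
  (S1, 0) -> (S1, b)
  (S1, 0) -> (S1, b)
  (S1, 1) -> (S1, b)
  (S1, 0) -> (S1, b)

"bbbbbb"


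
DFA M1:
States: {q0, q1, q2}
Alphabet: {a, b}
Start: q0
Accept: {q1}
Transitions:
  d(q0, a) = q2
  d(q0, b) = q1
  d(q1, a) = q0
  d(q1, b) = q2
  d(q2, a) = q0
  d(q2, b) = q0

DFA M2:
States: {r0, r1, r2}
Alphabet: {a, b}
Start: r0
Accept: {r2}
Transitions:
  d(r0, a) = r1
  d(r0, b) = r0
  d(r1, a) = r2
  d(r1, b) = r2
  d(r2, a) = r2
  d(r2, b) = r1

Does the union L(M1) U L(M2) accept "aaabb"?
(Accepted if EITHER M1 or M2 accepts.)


M1: final=q1 accepted=True
M2: final=r2 accepted=True

Yes, union accepts


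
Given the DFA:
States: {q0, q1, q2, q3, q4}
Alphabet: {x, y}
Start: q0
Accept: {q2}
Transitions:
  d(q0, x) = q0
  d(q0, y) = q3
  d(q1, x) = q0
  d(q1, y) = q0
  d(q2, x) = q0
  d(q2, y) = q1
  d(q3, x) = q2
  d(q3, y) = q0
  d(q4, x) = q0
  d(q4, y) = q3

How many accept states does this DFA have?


Accept states listed: {q2}
Counting: q2(1)

1


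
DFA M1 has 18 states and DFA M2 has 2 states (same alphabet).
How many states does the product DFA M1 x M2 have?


Product construction pairs every M1 state with every M2 state.
18 * 2 = 36

36


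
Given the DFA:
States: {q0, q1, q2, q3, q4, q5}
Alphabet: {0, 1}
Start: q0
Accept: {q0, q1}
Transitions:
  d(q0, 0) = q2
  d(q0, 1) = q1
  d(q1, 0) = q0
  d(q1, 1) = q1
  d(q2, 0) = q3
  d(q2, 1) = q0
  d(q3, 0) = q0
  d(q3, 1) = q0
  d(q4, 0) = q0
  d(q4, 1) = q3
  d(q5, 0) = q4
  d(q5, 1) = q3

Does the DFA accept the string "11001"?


Trace: q0 -> q1 -> q1 -> q0 -> q2 -> q0
Final state: q0
Accept states: {q0, q1}

Yes, accepted (final state q0 is an accept state)


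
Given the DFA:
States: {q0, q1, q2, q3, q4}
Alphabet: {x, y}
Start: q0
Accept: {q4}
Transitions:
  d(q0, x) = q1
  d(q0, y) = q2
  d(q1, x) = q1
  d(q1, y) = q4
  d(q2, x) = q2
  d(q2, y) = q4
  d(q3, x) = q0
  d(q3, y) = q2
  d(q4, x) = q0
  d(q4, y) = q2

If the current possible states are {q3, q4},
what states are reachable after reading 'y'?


Apply transition on 'y' from each current state:
  d(q3, y) = q2
  d(q4, y) = q2

{q2}


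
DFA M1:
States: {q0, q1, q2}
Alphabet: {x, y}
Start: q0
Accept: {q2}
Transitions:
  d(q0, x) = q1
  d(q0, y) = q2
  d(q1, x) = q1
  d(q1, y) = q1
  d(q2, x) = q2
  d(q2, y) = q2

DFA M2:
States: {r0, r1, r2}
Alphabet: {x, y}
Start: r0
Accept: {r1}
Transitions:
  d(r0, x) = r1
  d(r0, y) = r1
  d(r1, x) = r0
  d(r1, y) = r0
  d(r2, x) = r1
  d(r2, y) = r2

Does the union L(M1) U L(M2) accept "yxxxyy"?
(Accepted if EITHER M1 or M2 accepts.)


M1: final=q2 accepted=True
M2: final=r0 accepted=False

Yes, union accepts


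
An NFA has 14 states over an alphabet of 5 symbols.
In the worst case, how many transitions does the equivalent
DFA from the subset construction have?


Subset construction: one DFA state per subset of NFA states = 2^14 = 16384 states.
Each DFA state has 5 outgoing transitions: 16384 * 5 = 81920

81920


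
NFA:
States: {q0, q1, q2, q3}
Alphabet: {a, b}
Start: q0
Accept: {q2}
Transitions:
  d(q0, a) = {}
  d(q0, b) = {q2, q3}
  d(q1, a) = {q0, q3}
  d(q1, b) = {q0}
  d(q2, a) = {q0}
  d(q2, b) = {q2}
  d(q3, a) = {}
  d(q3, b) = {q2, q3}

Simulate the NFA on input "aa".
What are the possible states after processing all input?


Start: {q0}
  --a--> {}
  --a--> {}

{} (empty set, no valid transitions)


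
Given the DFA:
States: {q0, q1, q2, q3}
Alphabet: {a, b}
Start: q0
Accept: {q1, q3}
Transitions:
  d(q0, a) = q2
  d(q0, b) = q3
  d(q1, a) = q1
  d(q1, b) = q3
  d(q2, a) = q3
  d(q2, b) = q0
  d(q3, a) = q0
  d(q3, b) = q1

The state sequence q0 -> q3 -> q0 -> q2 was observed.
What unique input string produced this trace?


Trace back each transition to find the symbol:
  q0 --[b]--> q3
  q3 --[a]--> q0
  q0 --[a]--> q2

"baa"


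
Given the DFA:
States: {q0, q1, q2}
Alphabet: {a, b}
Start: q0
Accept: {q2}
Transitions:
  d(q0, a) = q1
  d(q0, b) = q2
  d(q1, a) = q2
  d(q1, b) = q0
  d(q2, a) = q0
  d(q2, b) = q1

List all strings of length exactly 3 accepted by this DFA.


All strings of length 3: 8 total
Accepted: 3

"abb", "bab", "bba"


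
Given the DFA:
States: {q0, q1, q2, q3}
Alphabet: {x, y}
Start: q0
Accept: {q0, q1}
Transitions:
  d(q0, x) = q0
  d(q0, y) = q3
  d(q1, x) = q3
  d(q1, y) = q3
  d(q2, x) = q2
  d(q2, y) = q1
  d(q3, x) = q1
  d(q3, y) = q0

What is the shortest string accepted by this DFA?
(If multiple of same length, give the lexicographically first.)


BFS by string length (lex-first path to each state shown):
  len 0: q0<-""
Found accept state at length 0.

"" (empty string)


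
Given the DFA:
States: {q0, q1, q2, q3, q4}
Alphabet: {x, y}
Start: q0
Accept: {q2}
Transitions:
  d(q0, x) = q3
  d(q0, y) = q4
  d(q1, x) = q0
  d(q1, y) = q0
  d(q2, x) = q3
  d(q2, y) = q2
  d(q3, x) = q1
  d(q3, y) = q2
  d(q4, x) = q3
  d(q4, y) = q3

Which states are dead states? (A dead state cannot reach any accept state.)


Forward reachability from each state:
  q0 -> reaches accept state q2 (live)
  q1 -> reaches accept state q2 (live)
  q2 -> reaches accept state q2 (live)
  q3 -> reaches accept state q2 (live)
  q4 -> reaches accept state q2 (live)

None (all states can reach an accept state)


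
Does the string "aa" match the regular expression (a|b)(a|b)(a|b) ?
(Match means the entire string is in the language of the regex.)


|string| = 2; first = 'a'; last = 'a'

No, "aa" does not match (a|b)(a|b)(a|b)


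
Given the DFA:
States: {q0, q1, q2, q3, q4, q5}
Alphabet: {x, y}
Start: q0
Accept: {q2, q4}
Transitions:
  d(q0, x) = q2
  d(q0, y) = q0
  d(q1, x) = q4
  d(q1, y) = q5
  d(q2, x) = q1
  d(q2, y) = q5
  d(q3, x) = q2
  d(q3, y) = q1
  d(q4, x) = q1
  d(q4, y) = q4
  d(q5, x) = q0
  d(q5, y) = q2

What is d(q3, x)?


Looking up transition d(q3, x)

q2


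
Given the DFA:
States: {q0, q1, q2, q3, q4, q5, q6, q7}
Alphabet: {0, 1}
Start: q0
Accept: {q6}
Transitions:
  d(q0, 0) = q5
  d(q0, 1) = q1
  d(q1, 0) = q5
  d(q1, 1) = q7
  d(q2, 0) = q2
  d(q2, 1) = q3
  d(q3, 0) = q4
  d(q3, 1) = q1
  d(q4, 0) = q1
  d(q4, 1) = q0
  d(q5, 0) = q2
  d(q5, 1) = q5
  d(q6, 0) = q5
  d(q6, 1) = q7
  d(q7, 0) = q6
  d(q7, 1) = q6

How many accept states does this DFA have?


Accept states listed: {q6}
Counting: q6(1)

1


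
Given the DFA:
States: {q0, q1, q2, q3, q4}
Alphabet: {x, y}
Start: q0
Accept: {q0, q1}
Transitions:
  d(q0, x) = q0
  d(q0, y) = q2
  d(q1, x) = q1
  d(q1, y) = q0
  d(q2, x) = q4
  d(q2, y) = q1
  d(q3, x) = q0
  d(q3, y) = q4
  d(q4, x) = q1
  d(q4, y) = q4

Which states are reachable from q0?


BFS from q0:
  layer 0: {q0}
  layer 1: {q2}
  layer 2: {q1, q4}

{q0, q1, q2, q4}


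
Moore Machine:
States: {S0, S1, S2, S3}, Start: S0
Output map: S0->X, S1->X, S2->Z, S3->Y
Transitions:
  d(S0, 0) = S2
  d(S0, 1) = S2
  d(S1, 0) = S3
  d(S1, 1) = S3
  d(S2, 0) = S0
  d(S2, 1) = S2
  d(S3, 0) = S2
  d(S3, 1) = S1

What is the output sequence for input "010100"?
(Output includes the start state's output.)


Start: S0 (output X)
  --0--> S2 (output Z)
  --1--> S2 (output Z)
  --0--> S0 (output X)
  --1--> S2 (output Z)
  --0--> S0 (output X)
  --0--> S2 (output Z)

"XZZXZXZ"


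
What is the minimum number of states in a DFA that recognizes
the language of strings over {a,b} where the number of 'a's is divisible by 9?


States track (count of 'a') mod 9.
Need 9 states: one per remainder 0..8; accept = remainder 0.

9


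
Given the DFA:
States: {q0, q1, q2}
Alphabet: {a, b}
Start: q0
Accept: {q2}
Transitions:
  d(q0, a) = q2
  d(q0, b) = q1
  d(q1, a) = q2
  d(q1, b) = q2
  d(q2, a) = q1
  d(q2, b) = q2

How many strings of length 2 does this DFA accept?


Enumerating all length-2 strings:
  "aa" -> q1 [reject]
  "ab" -> q2 [accept]
  "ba" -> q2 [accept]
  "bb" -> q2 [accept]

3 out of 4


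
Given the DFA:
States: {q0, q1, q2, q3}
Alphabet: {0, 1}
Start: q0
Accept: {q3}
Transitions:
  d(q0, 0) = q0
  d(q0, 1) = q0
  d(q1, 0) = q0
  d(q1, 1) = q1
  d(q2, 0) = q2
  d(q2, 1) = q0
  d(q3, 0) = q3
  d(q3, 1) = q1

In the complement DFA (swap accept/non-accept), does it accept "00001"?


Trace: q0 -> q0 -> q0 -> q0 -> q0 -> q0
Final: q0
Original accept: {q3}
Complement: q0 is not in original accept

Yes, complement accepts (original rejects)


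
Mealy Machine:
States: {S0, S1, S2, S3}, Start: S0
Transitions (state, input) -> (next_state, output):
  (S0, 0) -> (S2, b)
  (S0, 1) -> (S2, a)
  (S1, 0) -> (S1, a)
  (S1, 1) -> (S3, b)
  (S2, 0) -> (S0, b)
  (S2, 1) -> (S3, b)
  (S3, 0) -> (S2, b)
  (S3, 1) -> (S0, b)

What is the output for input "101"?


Step-by-step:
  (S0, 1) -> (S2, a)
  (S2, 0) -> (S0, b)
  (S0, 1) -> (S2, a)

"aba"


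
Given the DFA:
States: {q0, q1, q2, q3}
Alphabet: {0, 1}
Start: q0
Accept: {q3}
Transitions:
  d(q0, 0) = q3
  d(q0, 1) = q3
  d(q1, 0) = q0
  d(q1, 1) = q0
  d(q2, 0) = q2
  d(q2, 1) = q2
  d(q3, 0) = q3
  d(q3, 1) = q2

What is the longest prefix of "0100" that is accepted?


Run the DFA, marking each prefix where the state is accepting:
  "" -> q0 [reject]
  "0" -> q3 [accept]
  "01" -> q2 [reject]
  "010" -> q2 [reject]
  "0100" -> q2 [reject]

"0"


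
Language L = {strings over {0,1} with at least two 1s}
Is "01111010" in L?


count('1') = 5

Yes, "01111010" is in L


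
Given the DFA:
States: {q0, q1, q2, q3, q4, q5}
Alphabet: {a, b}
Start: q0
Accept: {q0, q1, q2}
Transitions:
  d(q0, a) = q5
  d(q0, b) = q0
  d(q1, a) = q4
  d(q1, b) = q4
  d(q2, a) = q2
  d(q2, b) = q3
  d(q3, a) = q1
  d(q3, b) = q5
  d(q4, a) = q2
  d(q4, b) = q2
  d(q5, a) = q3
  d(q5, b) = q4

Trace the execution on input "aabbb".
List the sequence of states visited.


Input: aabbb
d(q0, a) = q5
d(q5, a) = q3
d(q3, b) = q5
d(q5, b) = q4
d(q4, b) = q2


q0 -> q5 -> q3 -> q5 -> q4 -> q2


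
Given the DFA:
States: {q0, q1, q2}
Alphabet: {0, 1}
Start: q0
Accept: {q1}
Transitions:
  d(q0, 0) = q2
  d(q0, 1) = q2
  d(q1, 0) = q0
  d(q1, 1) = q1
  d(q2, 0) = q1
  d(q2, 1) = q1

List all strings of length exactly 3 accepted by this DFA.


All strings of length 3: 8 total
Accepted: 4

"001", "011", "101", "111"


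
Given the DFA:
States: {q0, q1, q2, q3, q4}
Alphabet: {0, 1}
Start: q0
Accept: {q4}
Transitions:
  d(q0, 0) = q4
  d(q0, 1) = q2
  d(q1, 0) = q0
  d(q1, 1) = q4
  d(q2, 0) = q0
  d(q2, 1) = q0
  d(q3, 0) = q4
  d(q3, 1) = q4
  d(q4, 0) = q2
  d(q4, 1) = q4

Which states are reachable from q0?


BFS from q0:
  layer 0: {q0}
  layer 1: {q2, q4}

{q0, q2, q4}


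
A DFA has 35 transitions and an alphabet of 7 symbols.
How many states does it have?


Each state has exactly one transition per symbol.
states = transitions / |alphabet| = 35 / 7 = 5

5


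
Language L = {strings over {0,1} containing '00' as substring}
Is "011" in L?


'00' does not occur

No, "011" is not in L


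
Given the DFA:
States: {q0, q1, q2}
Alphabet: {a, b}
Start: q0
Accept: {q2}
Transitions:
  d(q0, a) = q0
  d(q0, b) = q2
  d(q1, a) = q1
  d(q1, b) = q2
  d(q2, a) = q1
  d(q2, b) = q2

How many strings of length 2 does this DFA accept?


Enumerating all length-2 strings:
  "aa" -> q0 [reject]
  "ab" -> q2 [accept]
  "ba" -> q1 [reject]
  "bb" -> q2 [accept]

2 out of 4


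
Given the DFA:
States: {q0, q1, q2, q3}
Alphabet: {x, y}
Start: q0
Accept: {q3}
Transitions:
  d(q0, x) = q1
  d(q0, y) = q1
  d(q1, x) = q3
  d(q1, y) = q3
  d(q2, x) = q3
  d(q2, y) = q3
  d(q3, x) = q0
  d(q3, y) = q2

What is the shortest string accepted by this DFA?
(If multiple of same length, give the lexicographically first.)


BFS by string length (lex-first path to each state shown):
  len 0: q0<-""
  len 1: q1<-"x"
  len 2: q3<-"xx"
Found accept state at length 2.

"xx"


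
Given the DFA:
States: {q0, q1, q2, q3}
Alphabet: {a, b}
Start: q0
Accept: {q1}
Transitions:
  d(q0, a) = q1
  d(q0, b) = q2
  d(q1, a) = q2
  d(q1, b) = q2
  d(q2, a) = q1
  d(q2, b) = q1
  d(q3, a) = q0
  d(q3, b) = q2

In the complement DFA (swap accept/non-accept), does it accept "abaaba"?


Trace: q0 -> q1 -> q2 -> q1 -> q2 -> q1 -> q2
Final: q2
Original accept: {q1}
Complement: q2 is not in original accept

Yes, complement accepts (original rejects)


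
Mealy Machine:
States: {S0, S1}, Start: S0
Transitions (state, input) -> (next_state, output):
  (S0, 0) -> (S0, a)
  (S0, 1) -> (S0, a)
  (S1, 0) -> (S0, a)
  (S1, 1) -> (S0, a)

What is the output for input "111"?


Step-by-step:
  (S0, 1) -> (S0, a)
  (S0, 1) -> (S0, a)
  (S0, 1) -> (S0, a)

"aaa"


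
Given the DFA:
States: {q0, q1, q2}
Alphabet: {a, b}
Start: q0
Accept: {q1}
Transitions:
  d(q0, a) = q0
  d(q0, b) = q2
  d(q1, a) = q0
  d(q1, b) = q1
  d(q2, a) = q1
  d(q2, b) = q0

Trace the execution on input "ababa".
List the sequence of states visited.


Input: ababa
d(q0, a) = q0
d(q0, b) = q2
d(q2, a) = q1
d(q1, b) = q1
d(q1, a) = q0


q0 -> q0 -> q2 -> q1 -> q1 -> q0


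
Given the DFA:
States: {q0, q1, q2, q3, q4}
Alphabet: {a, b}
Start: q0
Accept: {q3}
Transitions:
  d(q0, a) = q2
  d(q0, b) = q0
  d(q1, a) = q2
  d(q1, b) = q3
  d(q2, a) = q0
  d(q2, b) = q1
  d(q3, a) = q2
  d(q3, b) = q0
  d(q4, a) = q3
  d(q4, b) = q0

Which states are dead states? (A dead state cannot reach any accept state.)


Forward reachability from each state:
  q0 -> reaches accept state q3 (live)
  q1 -> reaches accept state q3 (live)
  q2 -> reaches accept state q3 (live)
  q3 -> reaches accept state q3 (live)
  q4 -> reaches accept state q3 (live)

None (all states can reach an accept state)


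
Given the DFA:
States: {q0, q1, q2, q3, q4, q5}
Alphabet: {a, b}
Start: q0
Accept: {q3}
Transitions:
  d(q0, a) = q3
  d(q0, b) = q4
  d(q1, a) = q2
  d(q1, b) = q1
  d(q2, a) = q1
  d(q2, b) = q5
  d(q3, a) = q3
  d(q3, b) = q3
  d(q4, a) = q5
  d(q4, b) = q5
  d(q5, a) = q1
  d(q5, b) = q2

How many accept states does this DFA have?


Accept states listed: {q3}
Counting: q3(1)

1


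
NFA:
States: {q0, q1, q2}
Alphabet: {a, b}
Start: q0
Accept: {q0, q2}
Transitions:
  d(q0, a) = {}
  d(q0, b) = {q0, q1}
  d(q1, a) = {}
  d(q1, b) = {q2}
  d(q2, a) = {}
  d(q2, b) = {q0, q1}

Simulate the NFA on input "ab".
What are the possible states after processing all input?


Start: {q0}
  --a--> {}
  --b--> {}

{} (empty set, no valid transitions)


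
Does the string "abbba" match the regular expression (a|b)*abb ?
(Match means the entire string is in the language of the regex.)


|string| = 5; first = 'a'; last = 'a'

No, "abbba" does not match (a|b)*abb


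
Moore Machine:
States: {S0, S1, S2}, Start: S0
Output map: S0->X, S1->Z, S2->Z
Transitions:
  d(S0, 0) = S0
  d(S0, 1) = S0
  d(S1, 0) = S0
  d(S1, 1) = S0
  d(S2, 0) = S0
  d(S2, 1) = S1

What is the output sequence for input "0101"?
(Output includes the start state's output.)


Start: S0 (output X)
  --0--> S0 (output X)
  --1--> S0 (output X)
  --0--> S0 (output X)
  --1--> S0 (output X)

"XXXXX"


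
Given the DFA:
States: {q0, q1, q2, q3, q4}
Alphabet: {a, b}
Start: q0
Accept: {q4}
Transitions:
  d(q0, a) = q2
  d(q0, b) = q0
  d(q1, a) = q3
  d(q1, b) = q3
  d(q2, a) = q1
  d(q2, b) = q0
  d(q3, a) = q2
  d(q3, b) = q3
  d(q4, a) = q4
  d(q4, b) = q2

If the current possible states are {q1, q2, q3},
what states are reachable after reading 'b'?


Apply transition on 'b' from each current state:
  d(q1, b) = q3
  d(q2, b) = q0
  d(q3, b) = q3

{q0, q3}


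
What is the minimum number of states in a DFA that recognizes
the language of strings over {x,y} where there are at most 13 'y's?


States: count = 0, 1, ..., 13 (all accepting; 14 states), plus a dead state for count > 13.
Total: 14 + 1 = 15.

15


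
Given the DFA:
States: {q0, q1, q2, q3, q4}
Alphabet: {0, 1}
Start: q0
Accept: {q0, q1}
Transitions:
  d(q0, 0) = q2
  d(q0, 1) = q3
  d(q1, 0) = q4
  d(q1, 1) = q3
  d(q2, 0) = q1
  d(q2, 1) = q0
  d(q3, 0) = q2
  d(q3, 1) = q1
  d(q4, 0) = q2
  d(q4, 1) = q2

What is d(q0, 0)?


Looking up transition d(q0, 0)

q2


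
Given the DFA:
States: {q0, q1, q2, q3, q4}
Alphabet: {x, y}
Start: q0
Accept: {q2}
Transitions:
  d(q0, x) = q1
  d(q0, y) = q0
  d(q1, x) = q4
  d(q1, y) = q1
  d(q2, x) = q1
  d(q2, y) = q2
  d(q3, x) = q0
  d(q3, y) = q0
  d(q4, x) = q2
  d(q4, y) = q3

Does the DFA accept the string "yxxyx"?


Trace: q0 -> q0 -> q1 -> q4 -> q3 -> q0
Final state: q0
Accept states: {q2}

No, rejected (final state q0 is not an accept state)


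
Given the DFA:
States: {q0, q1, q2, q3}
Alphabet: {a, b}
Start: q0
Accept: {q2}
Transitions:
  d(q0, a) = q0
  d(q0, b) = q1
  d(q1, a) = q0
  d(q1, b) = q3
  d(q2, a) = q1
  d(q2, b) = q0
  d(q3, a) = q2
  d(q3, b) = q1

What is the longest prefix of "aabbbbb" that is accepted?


Run the DFA, marking each prefix where the state is accepting:
  "" -> q0 [reject]
  "a" -> q0 [reject]
  "aa" -> q0 [reject]
  "aab" -> q1 [reject]
  "aabb" -> q3 [reject]
  "aabbb" -> q1 [reject]
  "aabbbb" -> q3 [reject]
  "aabbbbb" -> q1 [reject]

No prefix is accepted


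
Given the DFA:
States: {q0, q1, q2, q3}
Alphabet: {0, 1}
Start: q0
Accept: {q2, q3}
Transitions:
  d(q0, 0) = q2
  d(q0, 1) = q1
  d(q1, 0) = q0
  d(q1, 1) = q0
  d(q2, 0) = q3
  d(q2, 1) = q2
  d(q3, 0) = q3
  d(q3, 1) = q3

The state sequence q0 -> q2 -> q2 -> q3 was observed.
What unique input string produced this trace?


Trace back each transition to find the symbol:
  q0 --[0]--> q2
  q2 --[1]--> q2
  q2 --[0]--> q3

"010"


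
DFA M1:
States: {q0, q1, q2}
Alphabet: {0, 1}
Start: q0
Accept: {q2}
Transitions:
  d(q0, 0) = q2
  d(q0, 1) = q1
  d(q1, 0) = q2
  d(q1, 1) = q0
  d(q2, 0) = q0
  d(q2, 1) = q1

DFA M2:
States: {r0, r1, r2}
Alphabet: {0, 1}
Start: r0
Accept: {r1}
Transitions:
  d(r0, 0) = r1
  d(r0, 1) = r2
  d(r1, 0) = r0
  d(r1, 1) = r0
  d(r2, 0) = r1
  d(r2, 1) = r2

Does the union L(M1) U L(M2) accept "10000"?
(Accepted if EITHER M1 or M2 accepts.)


M1: final=q0 accepted=False
M2: final=r0 accepted=False

No, union rejects (neither accepts)


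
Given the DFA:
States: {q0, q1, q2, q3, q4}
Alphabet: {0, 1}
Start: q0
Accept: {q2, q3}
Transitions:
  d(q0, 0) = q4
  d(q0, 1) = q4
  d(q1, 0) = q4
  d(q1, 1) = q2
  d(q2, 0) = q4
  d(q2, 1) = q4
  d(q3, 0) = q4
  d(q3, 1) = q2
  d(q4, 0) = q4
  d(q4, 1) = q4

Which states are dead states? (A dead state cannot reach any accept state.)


Forward reachability from each state:
  q0 -> reaches {q0, q4}, no accept state (dead)
  q1 -> reaches accept state q2 (live)
  q2 -> reaches accept state q2 (live)
  q3 -> reaches accept state q2 (live)
  q4 -> reaches {q4}, no accept state (dead)

{q0, q4}


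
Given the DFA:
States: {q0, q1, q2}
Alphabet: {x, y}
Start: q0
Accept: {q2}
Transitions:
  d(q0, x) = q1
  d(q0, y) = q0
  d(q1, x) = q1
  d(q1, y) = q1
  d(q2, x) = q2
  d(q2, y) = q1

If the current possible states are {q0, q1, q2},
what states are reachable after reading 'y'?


Apply transition on 'y' from each current state:
  d(q0, y) = q0
  d(q1, y) = q1
  d(q2, y) = q1

{q0, q1}


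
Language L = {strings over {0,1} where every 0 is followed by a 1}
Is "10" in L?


'00' present: False; ends with '0': True

No, "10" is not in L


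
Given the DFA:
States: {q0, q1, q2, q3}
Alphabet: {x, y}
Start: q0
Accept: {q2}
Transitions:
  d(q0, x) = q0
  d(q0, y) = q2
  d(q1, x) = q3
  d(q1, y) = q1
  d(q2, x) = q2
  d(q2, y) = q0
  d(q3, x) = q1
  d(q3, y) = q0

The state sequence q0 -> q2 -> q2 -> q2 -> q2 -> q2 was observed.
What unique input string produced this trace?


Trace back each transition to find the symbol:
  q0 --[y]--> q2
  q2 --[x]--> q2
  q2 --[x]--> q2
  q2 --[x]--> q2
  q2 --[x]--> q2

"yxxxx"


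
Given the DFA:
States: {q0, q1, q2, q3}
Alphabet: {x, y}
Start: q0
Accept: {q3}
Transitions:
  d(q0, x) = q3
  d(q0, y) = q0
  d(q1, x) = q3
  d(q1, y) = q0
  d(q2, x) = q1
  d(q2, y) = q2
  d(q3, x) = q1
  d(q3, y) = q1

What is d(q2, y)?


Looking up transition d(q2, y)

q2


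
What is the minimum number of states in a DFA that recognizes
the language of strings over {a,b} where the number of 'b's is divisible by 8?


States track (count of 'b') mod 8.
Need 8 states: one per remainder 0..7; accept = remainder 0.

8


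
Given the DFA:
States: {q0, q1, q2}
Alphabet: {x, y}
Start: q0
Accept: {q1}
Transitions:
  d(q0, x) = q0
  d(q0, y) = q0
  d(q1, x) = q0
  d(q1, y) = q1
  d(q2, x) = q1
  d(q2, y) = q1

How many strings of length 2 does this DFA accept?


Enumerating all length-2 strings:
  "xx" -> q0 [reject]
  "xy" -> q0 [reject]
  "yx" -> q0 [reject]
  "yy" -> q0 [reject]

0 out of 4


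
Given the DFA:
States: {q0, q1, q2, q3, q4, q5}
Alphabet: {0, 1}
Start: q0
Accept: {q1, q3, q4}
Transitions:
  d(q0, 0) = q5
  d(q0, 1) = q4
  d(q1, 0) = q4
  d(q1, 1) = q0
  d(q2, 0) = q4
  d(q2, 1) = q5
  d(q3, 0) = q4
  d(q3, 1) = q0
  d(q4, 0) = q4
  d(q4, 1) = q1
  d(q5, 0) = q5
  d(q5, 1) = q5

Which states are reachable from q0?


BFS from q0:
  layer 0: {q0}
  layer 1: {q4, q5}
  layer 2: {q1}

{q0, q1, q4, q5}


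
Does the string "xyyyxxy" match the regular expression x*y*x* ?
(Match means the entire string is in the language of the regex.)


|string| = 7; first = 'x'; last = 'y'

No, "xyyyxxy" does not match x*y*x*


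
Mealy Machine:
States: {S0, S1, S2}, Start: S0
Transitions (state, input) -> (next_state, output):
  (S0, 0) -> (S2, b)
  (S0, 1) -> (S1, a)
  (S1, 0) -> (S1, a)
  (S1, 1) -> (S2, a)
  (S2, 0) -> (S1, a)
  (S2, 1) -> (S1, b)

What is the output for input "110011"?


Step-by-step:
  (S0, 1) -> (S1, a)
  (S1, 1) -> (S2, a)
  (S2, 0) -> (S1, a)
  (S1, 0) -> (S1, a)
  (S1, 1) -> (S2, a)
  (S2, 1) -> (S1, b)

"aaaaab"


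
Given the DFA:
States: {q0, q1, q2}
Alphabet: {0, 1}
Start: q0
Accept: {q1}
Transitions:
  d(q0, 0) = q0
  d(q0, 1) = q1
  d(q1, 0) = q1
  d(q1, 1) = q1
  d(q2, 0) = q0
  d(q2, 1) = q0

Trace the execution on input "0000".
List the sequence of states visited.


Input: 0000
d(q0, 0) = q0
d(q0, 0) = q0
d(q0, 0) = q0
d(q0, 0) = q0


q0 -> q0 -> q0 -> q0 -> q0


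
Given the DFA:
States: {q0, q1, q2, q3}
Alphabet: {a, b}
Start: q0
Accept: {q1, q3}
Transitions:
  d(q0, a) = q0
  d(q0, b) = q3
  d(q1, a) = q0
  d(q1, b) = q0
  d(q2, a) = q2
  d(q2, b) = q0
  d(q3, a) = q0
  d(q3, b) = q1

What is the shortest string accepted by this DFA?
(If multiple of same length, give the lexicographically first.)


BFS by string length (lex-first path to each state shown):
  len 0: q0<-""
  len 1: q0<-"a", q3<-"b"
Found accept state at length 1.

"b"


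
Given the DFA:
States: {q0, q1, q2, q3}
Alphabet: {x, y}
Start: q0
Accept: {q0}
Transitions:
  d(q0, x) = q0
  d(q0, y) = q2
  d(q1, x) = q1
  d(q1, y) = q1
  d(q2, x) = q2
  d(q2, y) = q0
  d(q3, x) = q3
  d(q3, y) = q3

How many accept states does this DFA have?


Accept states listed: {q0}
Counting: q0(1)

1


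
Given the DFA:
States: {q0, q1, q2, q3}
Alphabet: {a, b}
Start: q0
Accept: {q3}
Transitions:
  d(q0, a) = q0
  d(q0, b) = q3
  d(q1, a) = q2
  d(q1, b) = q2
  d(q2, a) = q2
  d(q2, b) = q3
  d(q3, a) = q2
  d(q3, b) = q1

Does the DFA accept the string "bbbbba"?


Trace: q0 -> q3 -> q1 -> q2 -> q3 -> q1 -> q2
Final state: q2
Accept states: {q3}

No, rejected (final state q2 is not an accept state)


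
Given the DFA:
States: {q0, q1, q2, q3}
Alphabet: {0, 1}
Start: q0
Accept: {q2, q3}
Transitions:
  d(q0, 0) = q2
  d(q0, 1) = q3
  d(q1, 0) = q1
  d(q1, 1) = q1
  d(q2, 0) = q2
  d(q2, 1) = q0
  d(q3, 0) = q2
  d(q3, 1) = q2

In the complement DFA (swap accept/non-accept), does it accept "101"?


Trace: q0 -> q3 -> q2 -> q0
Final: q0
Original accept: {q2, q3}
Complement: q0 is not in original accept

Yes, complement accepts (original rejects)


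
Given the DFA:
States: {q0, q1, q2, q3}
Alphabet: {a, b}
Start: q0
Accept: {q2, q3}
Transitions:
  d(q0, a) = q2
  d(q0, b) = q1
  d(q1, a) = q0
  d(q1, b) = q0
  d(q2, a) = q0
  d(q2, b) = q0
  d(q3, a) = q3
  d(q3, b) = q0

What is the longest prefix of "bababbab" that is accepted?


Run the DFA, marking each prefix where the state is accepting:
  "" -> q0 [reject]
  "b" -> q1 [reject]
  "ba" -> q0 [reject]
  "bab" -> q1 [reject]
  "baba" -> q0 [reject]
  "babab" -> q1 [reject]
  "bababb" -> q0 [reject]
  "bababba" -> q2 [accept]
  "bababbab" -> q0 [reject]

"bababba"


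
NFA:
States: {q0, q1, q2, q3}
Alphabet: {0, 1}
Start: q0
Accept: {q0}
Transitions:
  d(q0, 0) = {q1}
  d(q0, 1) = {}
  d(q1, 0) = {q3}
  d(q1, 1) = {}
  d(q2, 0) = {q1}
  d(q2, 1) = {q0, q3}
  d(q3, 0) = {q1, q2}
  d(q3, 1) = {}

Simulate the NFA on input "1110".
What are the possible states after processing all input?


Start: {q0}
  --1--> {}
  --1--> {}
  --1--> {}
  --0--> {}

{} (empty set, no valid transitions)


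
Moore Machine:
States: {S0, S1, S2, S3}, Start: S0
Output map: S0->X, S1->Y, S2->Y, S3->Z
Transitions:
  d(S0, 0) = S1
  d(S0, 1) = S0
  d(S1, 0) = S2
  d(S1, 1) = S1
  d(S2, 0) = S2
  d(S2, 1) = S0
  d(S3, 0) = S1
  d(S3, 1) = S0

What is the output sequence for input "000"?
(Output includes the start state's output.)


Start: S0 (output X)
  --0--> S1 (output Y)
  --0--> S2 (output Y)
  --0--> S2 (output Y)

"XYYY"


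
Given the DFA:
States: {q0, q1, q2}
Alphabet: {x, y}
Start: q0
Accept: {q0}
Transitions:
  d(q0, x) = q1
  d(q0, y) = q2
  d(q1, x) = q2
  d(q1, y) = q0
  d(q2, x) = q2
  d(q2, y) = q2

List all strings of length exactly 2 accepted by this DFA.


All strings of length 2: 4 total
Accepted: 1

"xy"


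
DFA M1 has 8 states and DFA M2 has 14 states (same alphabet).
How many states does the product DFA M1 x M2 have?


Product construction pairs every M1 state with every M2 state.
8 * 14 = 112

112
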